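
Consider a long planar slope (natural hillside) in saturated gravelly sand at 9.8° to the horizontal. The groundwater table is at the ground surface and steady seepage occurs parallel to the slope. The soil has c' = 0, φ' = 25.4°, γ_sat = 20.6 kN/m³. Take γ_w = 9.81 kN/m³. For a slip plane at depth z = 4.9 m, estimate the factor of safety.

With seepage parallel to the slope and the water table at the surface, the effective normal stress on the slip plane uses the buoyant unit weight γ' = γ_sat − γ_w while the driving shear stress uses γ_sat:
FS = [c' + γ' z cos²β tanφ'] / [γ_sat z sinβ cosβ]
(For c' = 0 this reduces to FS = (γ'/γ_sat)·tanφ'/tanβ.)
γ' = 20.6 − 9.81 = 10.79 kN/m³
Numerator = 0.0 + 10.79·4.9·cos²9.8°·tan25.4° = 0.0 + 10.79·4.9·0.9710·0.4748 = 24.378 kPa
Denominator = 20.6·4.9·sin9.8°·cos9.8° = 20.6·4.9·0.1702·0.9854 = 16.930 kPa
FS = 24.378 / 16.930 = 1.440

FS = 1.44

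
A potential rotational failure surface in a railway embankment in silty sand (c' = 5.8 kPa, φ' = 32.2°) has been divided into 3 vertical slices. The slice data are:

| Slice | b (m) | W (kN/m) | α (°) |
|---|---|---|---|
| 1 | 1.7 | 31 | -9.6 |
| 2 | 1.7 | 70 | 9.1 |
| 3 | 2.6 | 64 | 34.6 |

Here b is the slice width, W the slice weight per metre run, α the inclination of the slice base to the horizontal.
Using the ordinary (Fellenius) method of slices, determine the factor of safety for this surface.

FS = 3.18

Ordinary method of slices: FS = Σ[c'·Δl_i + (W_i cosα_i)·tanφ'] / Σ W_i sinα_i, with Δl_i = b_i / cosα_i.
Slice 1: Δl = 1.7/cos(-9.6°) = 1.724 m; N'_1 = 31·cos(-9.6°) = 30.6; c'Δl = 10.00; W sinα = -5.2
Slice 2: Δl = 1.7/cos9.1° = 1.722 m; N'_2 = 70·cos9.1° = 69.1; c'Δl = 9.99; W sinα = 11.1
Slice 3: Δl = 2.6/cos34.6° = 3.159 m; N'_3 = 64·cos34.6° = 52.7; c'Δl = 18.32; W sinα = 36.3
Σc'Δl = 38.3 kN/m; ΣN' = 152.4 kN/m; ΣW sinα = 42.2 kN/m
Resisting = 38.3 + 152.4·tan32.2° = 38.3 + 95.9 = 134.3 kN/m
FS = 134.3 / 42.2 = 3.178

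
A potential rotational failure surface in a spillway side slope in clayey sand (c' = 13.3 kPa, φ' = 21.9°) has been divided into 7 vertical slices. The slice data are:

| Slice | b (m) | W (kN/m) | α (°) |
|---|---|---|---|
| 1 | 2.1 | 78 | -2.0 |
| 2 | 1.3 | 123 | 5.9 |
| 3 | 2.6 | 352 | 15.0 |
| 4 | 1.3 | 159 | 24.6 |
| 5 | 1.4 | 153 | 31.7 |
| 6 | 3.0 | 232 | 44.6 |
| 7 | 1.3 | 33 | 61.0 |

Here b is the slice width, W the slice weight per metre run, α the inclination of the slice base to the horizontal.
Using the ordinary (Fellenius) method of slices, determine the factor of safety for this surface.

Ordinary method of slices: FS = Σ[c'·Δl_i + (W_i cosα_i)·tanφ'] / Σ W_i sinα_i, with Δl_i = b_i / cosα_i.
Slice 1: Δl = 2.1/cos(-2.0°) = 2.101 m; N'_1 = 78·cos(-2.0°) = 78.0; c'Δl = 27.95; W sinα = -2.7
Slice 2: Δl = 1.3/cos5.9° = 1.307 m; N'_2 = 123·cos5.9° = 122.3; c'Δl = 17.38; W sinα = 12.6
Slice 3: Δl = 2.6/cos15.0° = 2.692 m; N'_3 = 352·cos15.0° = 340.0; c'Δl = 35.80; W sinα = 91.1
Slice 4: Δl = 1.3/cos24.6° = 1.430 m; N'_4 = 159·cos24.6° = 144.6; c'Δl = 19.02; W sinα = 66.2
Slice 5: Δl = 1.4/cos31.7° = 1.645 m; N'_5 = 153·cos31.7° = 130.2; c'Δl = 21.88; W sinα = 80.4
Slice 6: Δl = 3.0/cos44.6° = 4.213 m; N'_6 = 232·cos44.6° = 165.2; c'Δl = 56.04; W sinα = 162.9
Slice 7: Δl = 1.3/cos61.0° = 2.681 m; N'_7 = 33·cos61.0° = 16.0; c'Δl = 35.66; W sinα = 28.9
Σc'Δl = 213.7 kN/m; ΣN' = 996.2 kN/m; ΣW sinα = 439.4 kN/m
Resisting = 213.7 + 996.2·tan21.9° = 213.7 + 400.5 = 614.2 kN/m
FS = 614.2 / 439.4 = 1.398

FS = 1.40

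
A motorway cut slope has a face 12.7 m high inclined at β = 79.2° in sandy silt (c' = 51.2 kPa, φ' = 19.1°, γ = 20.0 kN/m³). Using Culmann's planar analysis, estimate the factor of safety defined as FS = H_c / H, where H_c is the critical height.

H_c = (4c'/γ) · sinβ cosφ' / [1 − cos(β − φ')]
    = (4·51.2/20.0) · sin79.2°·cos19.1° / [1 − cos60.1°]
    = 10.240 · 0.9282 / 0.5015 = 18.95 m
FS = H_c / H = 18.95 / 12.7 = 1.492

FS = 1.49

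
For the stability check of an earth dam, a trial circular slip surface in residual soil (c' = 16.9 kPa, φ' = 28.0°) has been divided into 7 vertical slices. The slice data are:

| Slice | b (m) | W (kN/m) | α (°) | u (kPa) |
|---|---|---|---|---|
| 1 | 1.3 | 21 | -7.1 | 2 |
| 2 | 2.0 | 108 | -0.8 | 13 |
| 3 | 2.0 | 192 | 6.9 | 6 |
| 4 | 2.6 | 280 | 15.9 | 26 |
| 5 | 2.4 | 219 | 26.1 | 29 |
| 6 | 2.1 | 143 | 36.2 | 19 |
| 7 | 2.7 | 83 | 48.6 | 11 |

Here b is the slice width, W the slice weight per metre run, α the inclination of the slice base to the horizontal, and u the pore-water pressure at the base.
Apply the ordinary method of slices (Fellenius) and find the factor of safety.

Ordinary method of slices: FS = Σ[c'·Δl_i + (W_i cosα_i − u_i·Δl_i)·tanφ'] / Σ W_i sinα_i, with Δl_i = b_i / cosα_i.
Slice 1: Δl = 1.3/cos(-7.1°) = 1.310 m; N'_1 = 21·cos(-7.1°) − 2·1.310 = 18.2; c'Δl = 22.14; W sinα = -2.6
Slice 2: Δl = 2.0/cos(-0.8°) = 2.000 m; N'_2 = 108·cos(-0.8°) − 13·2.000 = 82.0; c'Δl = 33.80; W sinα = -1.5
Slice 3: Δl = 2.0/cos6.9° = 2.015 m; N'_3 = 192·cos6.9° − 6·2.015 = 178.5; c'Δl = 34.05; W sinα = 23.1
Slice 4: Δl = 2.6/cos15.9° = 2.703 m; N'_4 = 280·cos15.9° − 26·2.703 = 199.0; c'Δl = 45.69; W sinα = 76.7
Slice 5: Δl = 2.4/cos26.1° = 2.673 m; N'_5 = 219·cos26.1° − 29·2.673 = 119.2; c'Δl = 45.17; W sinα = 96.3
Slice 6: Δl = 2.1/cos36.2° = 2.602 m; N'_6 = 143·cos36.2° − 19·2.602 = 66.0; c'Δl = 43.98; W sinα = 84.5
Slice 7: Δl = 2.7/cos48.6° = 4.083 m; N'_7 = 83·cos48.6° − 11·4.083 = 10.0; c'Δl = 69.00; W sinα = 62.3
Σc'Δl = 293.8 kN/m; ΣN' = 672.8 kN/m; ΣW sinα = 338.7 kN/m
Resisting = 293.8 + 672.8·tan28.0° = 293.8 + 357.7 = 651.6 kN/m
FS = 651.6 / 338.7 = 1.924

FS = 1.92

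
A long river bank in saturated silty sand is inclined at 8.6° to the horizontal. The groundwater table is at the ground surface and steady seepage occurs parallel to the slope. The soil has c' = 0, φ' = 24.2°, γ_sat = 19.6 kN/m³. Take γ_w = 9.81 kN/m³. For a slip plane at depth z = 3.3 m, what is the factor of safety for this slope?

With seepage parallel to the slope and the water table at the surface, the effective normal stress on the slip plane uses the buoyant unit weight γ' = γ_sat − γ_w while the driving shear stress uses γ_sat:
FS = [c' + γ' z cos²β tanφ'] / [γ_sat z sinβ cosβ]
(For c' = 0 this reduces to FS = (γ'/γ_sat)·tanφ'/tanβ.)
γ' = 19.6 − 9.81 = 9.79 kN/m³
Numerator = 0.0 + 9.79·3.3·cos²8.6°·tan24.2° = 0.0 + 9.79·3.3·0.9776·0.4494 = 14.195 kPa
Denominator = 19.6·3.3·sin8.6°·cos8.6° = 19.6·3.3·0.1495·0.9888 = 9.563 kPa
FS = 14.195 / 9.563 = 1.484

FS = 1.48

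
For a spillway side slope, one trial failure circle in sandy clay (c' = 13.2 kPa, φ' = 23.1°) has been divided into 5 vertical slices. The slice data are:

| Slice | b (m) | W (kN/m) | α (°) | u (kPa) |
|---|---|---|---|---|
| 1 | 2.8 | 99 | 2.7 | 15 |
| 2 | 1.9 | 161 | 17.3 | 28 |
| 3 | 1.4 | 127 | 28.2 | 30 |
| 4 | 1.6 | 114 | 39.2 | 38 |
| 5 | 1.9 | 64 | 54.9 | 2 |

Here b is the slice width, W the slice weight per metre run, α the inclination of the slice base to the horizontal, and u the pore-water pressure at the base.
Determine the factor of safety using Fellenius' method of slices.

Ordinary method of slices: FS = Σ[c'·Δl_i + (W_i cosα_i − u_i·Δl_i)·tanφ'] / Σ W_i sinα_i, with Δl_i = b_i / cosα_i.
Slice 1: Δl = 2.8/cos2.7° = 2.803 m; N'_1 = 99·cos2.7° − 15·2.803 = 56.8; c'Δl = 37.00; W sinα = 4.7
Slice 2: Δl = 1.9/cos17.3° = 1.990 m; N'_2 = 161·cos17.3° − 28·1.990 = 98.0; c'Δl = 26.27; W sinα = 47.9
Slice 3: Δl = 1.4/cos28.2° = 1.589 m; N'_3 = 127·cos28.2° − 30·1.589 = 64.3; c'Δl = 20.97; W sinα = 60.0
Slice 4: Δl = 1.6/cos39.2° = 2.065 m; N'_4 = 114·cos39.2° − 38·2.065 = 9.9; c'Δl = 27.25; W sinα = 72.1
Slice 5: Δl = 1.9/cos54.9° = 3.304 m; N'_5 = 64·cos54.9° − 2·3.304 = 30.2; c'Δl = 43.62; W sinα = 52.4
Σc'Δl = 155.1 kN/m; ΣN' = 259.2 kN/m; ΣW sinα = 237.0 kN/m
Resisting = 155.1 + 259.2·tan23.1° = 155.1 + 110.6 = 265.7 kN/m
FS = 265.7 / 237.0 = 1.121

FS = 1.12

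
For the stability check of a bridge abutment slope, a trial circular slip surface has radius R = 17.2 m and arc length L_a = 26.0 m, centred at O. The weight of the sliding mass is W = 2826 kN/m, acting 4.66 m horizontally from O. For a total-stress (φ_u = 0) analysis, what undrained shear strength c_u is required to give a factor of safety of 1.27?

FS = c_u·L_a·R / (W·d), so c_u = FS·W·d / (L_a·R).
c_u = 1.27·2826·4.66 / (26.00·17.2) = 16724.8 / 447.20 = 37.40 kPa

c_u = 37.4 kPa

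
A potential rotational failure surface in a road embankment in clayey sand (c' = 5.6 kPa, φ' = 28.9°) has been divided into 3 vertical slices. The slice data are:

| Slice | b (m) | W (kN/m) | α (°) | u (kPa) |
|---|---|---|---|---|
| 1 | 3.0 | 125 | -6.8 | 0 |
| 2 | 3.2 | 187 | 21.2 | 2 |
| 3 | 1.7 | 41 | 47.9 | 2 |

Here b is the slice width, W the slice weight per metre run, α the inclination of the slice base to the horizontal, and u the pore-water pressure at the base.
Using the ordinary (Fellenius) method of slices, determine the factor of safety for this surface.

Ordinary method of slices: FS = Σ[c'·Δl_i + (W_i cosα_i − u_i·Δl_i)·tanφ'] / Σ W_i sinα_i, with Δl_i = b_i / cosα_i.
Slice 1: Δl = 3.0/cos(-6.8°) = 3.021 m; N'_1 = 125·cos(-6.8°) − 0·3.021 = 124.1; c'Δl = 16.92; W sinα = -14.8
Slice 2: Δl = 3.2/cos21.2° = 3.432 m; N'_2 = 187·cos21.2° − 2·3.432 = 167.5; c'Δl = 19.22; W sinα = 67.6
Slice 3: Δl = 1.7/cos47.9° = 2.536 m; N'_3 = 41·cos47.9° − 2·2.536 = 22.4; c'Δl = 14.20; W sinα = 30.4
Σc'Δl = 50.3 kN/m; ΣN' = 314.0 kN/m; ΣW sinα = 83.2 kN/m
Resisting = 50.3 + 314.0·tan28.9° = 50.3 + 173.3 = 223.7 kN/m
FS = 223.7 / 83.2 = 2.687

FS = 2.69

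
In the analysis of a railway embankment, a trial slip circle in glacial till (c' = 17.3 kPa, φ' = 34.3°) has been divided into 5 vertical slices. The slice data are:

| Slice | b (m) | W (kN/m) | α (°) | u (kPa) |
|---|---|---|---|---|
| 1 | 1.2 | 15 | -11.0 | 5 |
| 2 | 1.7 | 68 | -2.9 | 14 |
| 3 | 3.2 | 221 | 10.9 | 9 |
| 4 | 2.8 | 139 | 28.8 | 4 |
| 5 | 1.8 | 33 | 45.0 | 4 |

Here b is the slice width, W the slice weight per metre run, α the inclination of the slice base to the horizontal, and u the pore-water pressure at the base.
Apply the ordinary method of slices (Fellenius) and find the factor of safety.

FS = 3.61

Ordinary method of slices: FS = Σ[c'·Δl_i + (W_i cosα_i − u_i·Δl_i)·tanφ'] / Σ W_i sinα_i, with Δl_i = b_i / cosα_i.
Slice 1: Δl = 1.2/cos(-11.0°) = 1.222 m; N'_1 = 15·cos(-11.0°) − 5·1.222 = 8.6; c'Δl = 21.15; W sinα = -2.9
Slice 2: Δl = 1.7/cos(-2.9°) = 1.702 m; N'_2 = 68·cos(-2.9°) − 14·1.702 = 44.1; c'Δl = 29.45; W sinα = -3.4
Slice 3: Δl = 3.2/cos10.9° = 3.259 m; N'_3 = 221·cos10.9° − 9·3.259 = 187.7; c'Δl = 56.38; W sinα = 41.8
Slice 4: Δl = 2.8/cos28.8° = 3.195 m; N'_4 = 139·cos28.8° − 4·3.195 = 109.0; c'Δl = 55.28; W sinα = 67.0
Slice 5: Δl = 1.8/cos45.0° = 2.546 m; N'_5 = 33·cos45.0° − 4·2.546 = 13.2; c'Δl = 44.04; W sinα = 23.3
Σc'Δl = 206.3 kN/m; ΣN' = 362.6 kN/m; ΣW sinα = 125.8 kN/m
Resisting = 206.3 + 362.6·tan34.3° = 206.3 + 247.3 = 453.6 kN/m
FS = 453.6 / 125.8 = 3.606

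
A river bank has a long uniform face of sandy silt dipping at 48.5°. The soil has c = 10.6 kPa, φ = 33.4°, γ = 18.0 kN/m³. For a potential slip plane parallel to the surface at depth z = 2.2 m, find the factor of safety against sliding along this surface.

FS = 1.12

For an infinite slope with a slip plane parallel to the surface (no pore pressure): FS = [c + γz cos²β tanφ] / [γz sinβ cosβ].
γz = 18.0·2.2 = 39.60 kN/m²
Numerator = 10.6 + 39.60·cos²48.5°·tan33.4° = 10.6 + 39.60·0.4391·0.6594 = 22.065 kPa
Denominator = 39.60·sin48.5°·cos48.5° = 39.60·0.7490·0.6626 = 19.652 kPa
FS = 22.065 / 19.652 = 1.123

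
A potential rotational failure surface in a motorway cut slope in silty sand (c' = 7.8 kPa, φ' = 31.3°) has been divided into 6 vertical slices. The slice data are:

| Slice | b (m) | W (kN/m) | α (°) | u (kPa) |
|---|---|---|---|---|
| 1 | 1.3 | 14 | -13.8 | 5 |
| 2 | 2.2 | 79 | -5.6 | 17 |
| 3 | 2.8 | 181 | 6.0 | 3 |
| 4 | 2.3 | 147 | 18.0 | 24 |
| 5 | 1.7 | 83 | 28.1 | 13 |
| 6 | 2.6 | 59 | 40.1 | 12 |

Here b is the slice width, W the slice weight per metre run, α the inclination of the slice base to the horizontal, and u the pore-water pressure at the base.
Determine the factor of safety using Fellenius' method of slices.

Ordinary method of slices: FS = Σ[c'·Δl_i + (W_i cosα_i − u_i·Δl_i)·tanφ'] / Σ W_i sinα_i, with Δl_i = b_i / cosα_i.
Slice 1: Δl = 1.3/cos(-13.8°) = 1.339 m; N'_1 = 14·cos(-13.8°) − 5·1.339 = 6.9; c'Δl = 10.44; W sinα = -3.3
Slice 2: Δl = 2.2/cos(-5.6°) = 2.211 m; N'_2 = 79·cos(-5.6°) − 17·2.211 = 41.0; c'Δl = 17.24; W sinα = -7.7
Slice 3: Δl = 2.8/cos6.0° = 2.815 m; N'_3 = 181·cos6.0° − 3·2.815 = 171.6; c'Δl = 21.96; W sinα = 18.9
Slice 4: Δl = 2.3/cos18.0° = 2.418 m; N'_4 = 147·cos18.0° − 24·2.418 = 81.8; c'Δl = 18.86; W sinα = 45.4
Slice 5: Δl = 1.7/cos28.1° = 1.927 m; N'_5 = 83·cos28.1° − 13·1.927 = 48.2; c'Δl = 15.03; W sinα = 39.1
Slice 6: Δl = 2.6/cos40.1° = 3.399 m; N'_6 = 59·cos40.1° − 12·3.399 = 4.3; c'Δl = 26.51; W sinα = 38.0
Σc'Δl = 110.1 kN/m; ΣN' = 353.8 kN/m; ΣW sinα = 130.4 kN/m
Resisting = 110.1 + 353.8·tan31.3° = 110.1 + 215.1 = 325.2 kN/m
FS = 325.2 / 130.4 = 2.494

FS = 2.49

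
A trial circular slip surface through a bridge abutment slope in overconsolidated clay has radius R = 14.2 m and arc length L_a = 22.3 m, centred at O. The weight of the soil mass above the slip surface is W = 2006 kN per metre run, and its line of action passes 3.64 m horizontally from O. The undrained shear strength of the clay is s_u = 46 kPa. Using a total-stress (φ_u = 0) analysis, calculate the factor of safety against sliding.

FS = 1.99

Taking moments about the centre O, the resisting moment is provided by the undrained shear strength acting along the arc:
M_R = s_u·L_a·R = 46·22.30·14.2 = 14566.4 kN·m/m
M_D = W·d = 2006·3.64 = 7301.8 kN·m/m
FS = M_R / M_D = 14566.4 / 7301.8 = 1.995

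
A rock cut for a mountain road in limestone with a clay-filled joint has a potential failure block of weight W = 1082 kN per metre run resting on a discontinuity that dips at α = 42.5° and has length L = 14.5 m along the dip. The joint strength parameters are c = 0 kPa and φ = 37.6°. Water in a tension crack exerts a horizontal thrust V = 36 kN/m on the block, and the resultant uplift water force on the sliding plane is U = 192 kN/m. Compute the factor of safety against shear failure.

FS = 0.59

Resolving the block weight along and normal to the plane and applying the Mohr–Coulomb strength on the joint:
N' = W cosα − U − V sinα = 1082·cos42.5° − 192 − 36·sin42.5° = 581.4 kN/m
Driving force T = W sinα + V cosα = 1082·sin42.5° + 36·cos42.5° = 757.5 kN/m
Resisting force R = c·L + N'·tanφ = 0·14.5 + 581.4·tan37.6° = 0.0 + 447.7 = 447.7 kN/m
FS = R / T = 447.7 / 757.5 = 0.591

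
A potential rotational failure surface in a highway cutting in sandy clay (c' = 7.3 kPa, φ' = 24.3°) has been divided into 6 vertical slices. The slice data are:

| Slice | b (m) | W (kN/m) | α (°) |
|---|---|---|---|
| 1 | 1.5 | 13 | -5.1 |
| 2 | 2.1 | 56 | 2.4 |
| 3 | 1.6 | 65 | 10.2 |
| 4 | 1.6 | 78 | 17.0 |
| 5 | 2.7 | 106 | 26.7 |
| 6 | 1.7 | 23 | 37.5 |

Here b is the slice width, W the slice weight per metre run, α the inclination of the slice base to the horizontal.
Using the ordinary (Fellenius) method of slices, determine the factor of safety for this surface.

Ordinary method of slices: FS = Σ[c'·Δl_i + (W_i cosα_i)·tanφ'] / Σ W_i sinα_i, with Δl_i = b_i / cosα_i.
Slice 1: Δl = 1.5/cos(-5.1°) = 1.506 m; N'_1 = 13·cos(-5.1°) = 12.9; c'Δl = 10.99; W sinα = -1.2
Slice 2: Δl = 2.1/cos2.4° = 2.102 m; N'_2 = 56·cos2.4° = 56.0; c'Δl = 15.34; W sinα = 2.3
Slice 3: Δl = 1.6/cos10.2° = 1.626 m; N'_3 = 65·cos10.2° = 64.0; c'Δl = 11.87; W sinα = 11.5
Slice 4: Δl = 1.6/cos17.0° = 1.673 m; N'_4 = 78·cos17.0° = 74.6; c'Δl = 12.21; W sinα = 22.8
Slice 5: Δl = 2.7/cos26.7° = 3.022 m; N'_5 = 106·cos26.7° = 94.7; c'Δl = 22.06; W sinα = 47.6
Slice 6: Δl = 1.7/cos37.5° = 2.143 m; N'_6 = 23·cos37.5° = 18.2; c'Δl = 15.64; W sinα = 14.0
Σc'Δl = 88.1 kN/m; ΣN' = 320.4 kN/m; ΣW sinα = 97.1 kN/m
Resisting = 88.1 + 320.4·tan24.3° = 88.1 + 144.7 = 232.8 kN/m
FS = 232.8 / 97.1 = 2.397

FS = 2.40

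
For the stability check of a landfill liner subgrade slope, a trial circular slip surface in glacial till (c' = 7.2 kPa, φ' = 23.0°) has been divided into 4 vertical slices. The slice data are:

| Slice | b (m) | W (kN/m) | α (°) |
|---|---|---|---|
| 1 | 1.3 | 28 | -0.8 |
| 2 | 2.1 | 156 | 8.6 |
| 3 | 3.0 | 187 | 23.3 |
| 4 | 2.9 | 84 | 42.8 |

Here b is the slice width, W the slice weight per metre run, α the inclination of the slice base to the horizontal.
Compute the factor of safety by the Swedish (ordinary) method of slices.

Ordinary method of slices: FS = Σ[c'·Δl_i + (W_i cosα_i)·tanφ'] / Σ W_i sinα_i, with Δl_i = b_i / cosα_i.
Slice 1: Δl = 1.3/cos(-0.8°) = 1.300 m; N'_1 = 28·cos(-0.8°) = 28.0; c'Δl = 9.36; W sinα = -0.4
Slice 2: Δl = 2.1/cos8.6° = 2.124 m; N'_2 = 156·cos8.6° = 154.2; c'Δl = 15.29; W sinα = 23.3
Slice 3: Δl = 3.0/cos23.3° = 3.266 m; N'_3 = 187·cos23.3° = 171.7; c'Δl = 23.52; W sinα = 74.0
Slice 4: Δl = 2.9/cos42.8° = 3.952 m; N'_4 = 84·cos42.8° = 61.6; c'Δl = 28.46; W sinα = 57.1
Σc'Δl = 76.6 kN/m; ΣN' = 415.6 kN/m; ΣW sinα = 154.0 kN/m
Resisting = 76.6 + 415.6·tan23.0° = 76.6 + 176.4 = 253.1 kN/m
FS = 253.1 / 154.0 = 1.643

FS = 1.64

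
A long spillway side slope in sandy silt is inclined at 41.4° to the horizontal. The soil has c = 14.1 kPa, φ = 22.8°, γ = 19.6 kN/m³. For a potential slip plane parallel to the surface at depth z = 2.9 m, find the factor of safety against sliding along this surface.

FS = 0.98

For an infinite slope with a slip plane parallel to the surface (no pore pressure): FS = [c + γz cos²β tanφ] / [γz sinβ cosβ].
γz = 19.6·2.9 = 56.84 kN/m²
Numerator = 14.1 + 56.84·cos²41.4°·tan22.8° = 14.1 + 56.84·0.5627·0.4204 = 27.544 kPa
Denominator = 56.84·sin41.4°·cos41.4° = 56.84·0.6613·0.7501 = 28.196 kPa
FS = 27.544 / 28.196 = 0.977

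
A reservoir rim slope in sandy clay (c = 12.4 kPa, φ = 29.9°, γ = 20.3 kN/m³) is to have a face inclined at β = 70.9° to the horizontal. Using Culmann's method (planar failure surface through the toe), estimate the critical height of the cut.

H_c = 8.16 m

Culmann's analysis gives the critical failure plane at α_cr = (β + φ)/2 = (70.9 + 29.9)/2 = 50.4°, and the critical height
H_c = (4c/γ) · sinβ cosφ / [1 − cos(β − φ)]
    = (4·12.4/20.3) · sin70.9°·cos29.9° / [1 − cos(41.0°)]
    = 2.443 · 0.9449·0.8669 / [1 − 0.7547]
    = 2.443 · 0.8192 / 0.2453
    = 8.16 m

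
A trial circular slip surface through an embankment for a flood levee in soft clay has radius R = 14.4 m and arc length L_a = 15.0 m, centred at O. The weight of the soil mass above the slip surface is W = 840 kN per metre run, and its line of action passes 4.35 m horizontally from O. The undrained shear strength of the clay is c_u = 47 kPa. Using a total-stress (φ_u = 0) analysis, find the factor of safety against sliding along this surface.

FS = 2.78

Taking moments about the centre O, the resisting moment is provided by the undrained shear strength acting along the arc:
M_R = c_u·L_a·R = 47·15.00·14.4 = 10152.0 kN·m/m
M_D = W·d = 840·4.35 = 3654.0 kN·m/m
FS = M_R / M_D = 10152.0 / 3654.0 = 2.778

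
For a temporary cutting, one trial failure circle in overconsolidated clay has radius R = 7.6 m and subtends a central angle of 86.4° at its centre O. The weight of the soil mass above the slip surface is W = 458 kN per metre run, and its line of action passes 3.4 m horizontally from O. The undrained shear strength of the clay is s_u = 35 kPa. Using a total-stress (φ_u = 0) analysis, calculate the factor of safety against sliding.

Taking moments about the centre O, the resisting moment is provided by the undrained shear strength acting along the arc:
Arc length L_a = R·θ = 7.6·(86.4°·π/180) = 7.6·1.5080 = 11.46 m
M_R = s_u·L_a·R = 35·11.46·7.6 = 3048.5 kN·m/m
M_D = W·d = 458·3.4 = 1557.2 kN·m/m
FS = M_R / M_D = 3048.5 / 1557.2 = 1.958

FS = 1.96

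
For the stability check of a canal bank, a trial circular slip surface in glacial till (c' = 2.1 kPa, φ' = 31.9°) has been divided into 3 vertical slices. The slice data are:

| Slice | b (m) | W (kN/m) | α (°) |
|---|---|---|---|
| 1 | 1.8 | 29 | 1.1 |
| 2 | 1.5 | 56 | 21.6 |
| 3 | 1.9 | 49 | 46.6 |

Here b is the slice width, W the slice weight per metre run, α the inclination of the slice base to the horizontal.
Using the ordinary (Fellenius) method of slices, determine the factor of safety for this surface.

FS = 1.49

Ordinary method of slices: FS = Σ[c'·Δl_i + (W_i cosα_i)·tanφ'] / Σ W_i sinα_i, with Δl_i = b_i / cosα_i.
Slice 1: Δl = 1.8/cos1.1° = 1.800 m; N'_1 = 29·cos1.1° = 29.0; c'Δl = 3.78; W sinα = 0.6
Slice 2: Δl = 1.5/cos21.6° = 1.613 m; N'_2 = 56·cos21.6° = 52.1; c'Δl = 3.39; W sinα = 20.6
Slice 3: Δl = 1.9/cos46.6° = 2.765 m; N'_3 = 49·cos46.6° = 33.7; c'Δl = 5.81; W sinα = 35.6
Σc'Δl = 13.0 kN/m; ΣN' = 114.7 kN/m; ΣW sinα = 56.8 kN/m
Resisting = 13.0 + 114.7·tan31.9° = 13.0 + 71.4 = 84.4 kN/m
FS = 84.4 / 56.8 = 1.486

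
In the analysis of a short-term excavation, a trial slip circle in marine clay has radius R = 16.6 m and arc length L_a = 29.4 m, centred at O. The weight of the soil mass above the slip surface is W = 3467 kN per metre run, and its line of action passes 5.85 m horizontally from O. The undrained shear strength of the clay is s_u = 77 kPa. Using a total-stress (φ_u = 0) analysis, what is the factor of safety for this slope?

Taking moments about the centre O, the resisting moment is provided by the undrained shear strength acting along the arc:
M_R = s_u·L_a·R = 77·29.40·16.6 = 37579.1 kN·m/m
M_D = W·d = 3467·5.85 = 20281.9 kN·m/m
FS = M_R / M_D = 37579.1 / 20281.9 = 1.853

FS = 1.85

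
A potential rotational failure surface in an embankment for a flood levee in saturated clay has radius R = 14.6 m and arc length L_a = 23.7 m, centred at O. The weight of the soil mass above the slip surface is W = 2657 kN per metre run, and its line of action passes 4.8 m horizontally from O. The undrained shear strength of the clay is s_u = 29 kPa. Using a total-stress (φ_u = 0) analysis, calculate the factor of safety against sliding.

Taking moments about the centre O, the resisting moment is provided by the undrained shear strength acting along the arc:
M_R = s_u·L_a·R = 29·23.70·14.6 = 10034.6 kN·m/m
M_D = W·d = 2657·4.8 = 12753.6 kN·m/m
FS = M_R / M_D = 10034.6 / 12753.6 = 0.787

FS = 0.79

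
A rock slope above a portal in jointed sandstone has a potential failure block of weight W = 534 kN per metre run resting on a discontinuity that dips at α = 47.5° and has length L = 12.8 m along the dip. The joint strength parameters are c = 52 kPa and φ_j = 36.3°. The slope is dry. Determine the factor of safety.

FS = 2.36

Resolving the block weight along and normal to the plane and applying the Mohr–Coulomb strength on the joint:
N' = W cosα = 534·cos47.5° = 360.8 kN/m
Driving force T = W sinα = 534·sin47.5° = 393.7 kN/m
Resisting force R = c·L + N'·tanφ_j = 52·12.8 + 360.8·tan36.3° = 665.6 + 265.0 = 930.6 kN/m
FS = R / T = 930.6 / 393.7 = 2.364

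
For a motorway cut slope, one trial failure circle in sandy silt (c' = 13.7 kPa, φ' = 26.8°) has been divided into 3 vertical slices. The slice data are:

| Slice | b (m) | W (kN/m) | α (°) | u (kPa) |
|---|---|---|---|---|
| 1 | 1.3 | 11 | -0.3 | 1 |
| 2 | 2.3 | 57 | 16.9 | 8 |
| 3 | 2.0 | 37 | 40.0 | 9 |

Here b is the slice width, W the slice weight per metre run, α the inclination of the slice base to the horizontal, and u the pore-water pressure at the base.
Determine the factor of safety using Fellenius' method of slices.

FS = 2.77

Ordinary method of slices: FS = Σ[c'·Δl_i + (W_i cosα_i − u_i·Δl_i)·tanφ'] / Σ W_i sinα_i, with Δl_i = b_i / cosα_i.
Slice 1: Δl = 1.3/cos(-0.3°) = 1.300 m; N'_1 = 11·cos(-0.3°) − 1·1.300 = 9.7; c'Δl = 17.81; W sinα = -0.1
Slice 2: Δl = 2.3/cos16.9° = 2.404 m; N'_2 = 57·cos16.9° − 8·2.404 = 35.3; c'Δl = 32.93; W sinα = 16.6
Slice 3: Δl = 2.0/cos40.0° = 2.611 m; N'_3 = 37·cos40.0° − 9·2.611 = 4.8; c'Δl = 35.77; W sinα = 23.8
Σc'Δl = 86.5 kN/m; ΣN' = 49.9 kN/m; ΣW sinα = 40.3 kN/m
Resisting = 86.5 + 49.9·tan26.8° = 86.5 + 25.2 = 111.7 kN/m
FS = 111.7 / 40.3 = 2.772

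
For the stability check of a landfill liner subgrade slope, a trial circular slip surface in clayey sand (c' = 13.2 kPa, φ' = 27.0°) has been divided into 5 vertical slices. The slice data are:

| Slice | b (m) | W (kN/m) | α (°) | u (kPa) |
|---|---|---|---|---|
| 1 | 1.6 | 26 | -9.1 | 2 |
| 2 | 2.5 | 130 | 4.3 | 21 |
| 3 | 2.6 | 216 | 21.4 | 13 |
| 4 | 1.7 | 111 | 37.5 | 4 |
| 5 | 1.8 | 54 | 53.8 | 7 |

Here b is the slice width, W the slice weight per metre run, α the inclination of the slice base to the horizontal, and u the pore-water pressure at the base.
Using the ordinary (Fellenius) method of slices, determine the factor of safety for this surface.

FS = 1.74

Ordinary method of slices: FS = Σ[c'·Δl_i + (W_i cosα_i − u_i·Δl_i)·tanφ'] / Σ W_i sinα_i, with Δl_i = b_i / cosα_i.
Slice 1: Δl = 1.6/cos(-9.1°) = 1.620 m; N'_1 = 26·cos(-9.1°) − 2·1.620 = 22.4; c'Δl = 21.39; W sinα = -4.1
Slice 2: Δl = 2.5/cos4.3° = 2.507 m; N'_2 = 130·cos4.3° − 21·2.507 = 77.0; c'Δl = 33.09; W sinα = 9.7
Slice 3: Δl = 2.6/cos21.4° = 2.793 m; N'_3 = 216·cos21.4° − 13·2.793 = 164.8; c'Δl = 36.86; W sinα = 78.8
Slice 4: Δl = 1.7/cos37.5° = 2.143 m; N'_4 = 111·cos37.5° − 4·2.143 = 79.5; c'Δl = 28.29; W sinα = 67.6
Slice 5: Δl = 1.8/cos53.8° = 3.048 m; N'_5 = 54·cos53.8° − 7·3.048 = 10.6; c'Δl = 40.23; W sinα = 43.6
Σc'Δl = 159.9 kN/m; ΣN' = 354.3 kN/m; ΣW sinα = 195.6 kN/m
Resisting = 159.9 + 354.3·tan27.0° = 159.9 + 180.5 = 340.4 kN/m
FS = 340.4 / 195.6 = 1.740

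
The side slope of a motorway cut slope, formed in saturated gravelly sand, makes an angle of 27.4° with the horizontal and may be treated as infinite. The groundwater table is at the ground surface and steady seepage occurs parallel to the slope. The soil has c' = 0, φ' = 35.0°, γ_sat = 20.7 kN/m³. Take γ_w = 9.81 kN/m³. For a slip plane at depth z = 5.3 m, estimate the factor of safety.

FS = 0.71

With seepage parallel to the slope and the water table at the surface, the effective normal stress on the slip plane uses the buoyant unit weight γ' = γ_sat − γ_w while the driving shear stress uses γ_sat:
FS = [c' + γ' z cos²β tanφ'] / [γ_sat z sinβ cosβ]
(For c' = 0 this reduces to FS = (γ'/γ_sat)·tanφ'/tanβ.)
γ' = 20.7 − 9.81 = 10.89 kN/m³
Numerator = 0.0 + 10.89·5.3·cos²27.4°·tan35.0° = 0.0 + 10.89·5.3·0.7882·0.7002 = 31.855 kPa
Denominator = 20.7·5.3·sin27.4°·cos27.4° = 20.7·5.3·0.4602·0.8878 = 44.824 kPa
FS = 31.855 / 44.824 = 0.711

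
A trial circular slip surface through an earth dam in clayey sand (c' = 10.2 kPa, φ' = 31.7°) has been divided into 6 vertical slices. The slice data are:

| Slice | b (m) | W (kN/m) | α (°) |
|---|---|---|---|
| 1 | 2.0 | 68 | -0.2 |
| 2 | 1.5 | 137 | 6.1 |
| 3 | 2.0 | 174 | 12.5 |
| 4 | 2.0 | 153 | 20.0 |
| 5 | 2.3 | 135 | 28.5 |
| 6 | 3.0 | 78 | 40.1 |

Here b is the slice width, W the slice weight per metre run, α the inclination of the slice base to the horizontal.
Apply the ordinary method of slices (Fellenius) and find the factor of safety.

Ordinary method of slices: FS = Σ[c'·Δl_i + (W_i cosα_i)·tanφ'] / Σ W_i sinα_i, with Δl_i = b_i / cosα_i.
Slice 1: Δl = 2.0/cos(-0.2°) = 2.000 m; N'_1 = 68·cos(-0.2°) = 68.0; c'Δl = 20.40; W sinα = -0.2
Slice 2: Δl = 1.5/cos6.1° = 1.509 m; N'_2 = 137·cos6.1° = 136.2; c'Δl = 15.39; W sinα = 14.6
Slice 3: Δl = 2.0/cos12.5° = 2.049 m; N'_3 = 174·cos12.5° = 169.9; c'Δl = 20.90; W sinα = 37.7
Slice 4: Δl = 2.0/cos20.0° = 2.128 m; N'_4 = 153·cos20.0° = 143.8; c'Δl = 21.71; W sinα = 52.3
Slice 5: Δl = 2.3/cos28.5° = 2.617 m; N'_5 = 135·cos28.5° = 118.6; c'Δl = 26.69; W sinα = 64.4
Slice 6: Δl = 3.0/cos40.1° = 3.922 m; N'_6 = 78·cos40.1° = 59.7; c'Δl = 40.00; W sinα = 50.2
Σc'Δl = 145.1 kN/m; ΣN' = 696.2 kN/m; ΣW sinα = 219.0 kN/m
Resisting = 145.1 + 696.2·tan31.7° = 145.1 + 430.0 = 575.1 kN/m
FS = 575.1 / 219.0 = 2.626

FS = 2.63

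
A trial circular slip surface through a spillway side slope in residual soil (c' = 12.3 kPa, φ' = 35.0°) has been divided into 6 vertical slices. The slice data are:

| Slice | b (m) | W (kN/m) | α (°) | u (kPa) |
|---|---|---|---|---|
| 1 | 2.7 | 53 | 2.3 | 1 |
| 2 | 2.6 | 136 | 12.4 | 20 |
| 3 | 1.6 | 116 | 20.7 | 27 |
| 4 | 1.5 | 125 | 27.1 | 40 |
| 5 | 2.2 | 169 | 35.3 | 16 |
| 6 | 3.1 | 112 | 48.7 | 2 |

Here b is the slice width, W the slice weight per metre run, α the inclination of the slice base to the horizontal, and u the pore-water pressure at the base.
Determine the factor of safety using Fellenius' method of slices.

Ordinary method of slices: FS = Σ[c'·Δl_i + (W_i cosα_i − u_i·Δl_i)·tanφ'] / Σ W_i sinα_i, with Δl_i = b_i / cosα_i.
Slice 1: Δl = 2.7/cos2.3° = 2.702 m; N'_1 = 53·cos2.3° − 1·2.702 = 50.3; c'Δl = 33.24; W sinα = 2.1
Slice 2: Δl = 2.6/cos12.4° = 2.662 m; N'_2 = 136·cos12.4° − 20·2.662 = 79.6; c'Δl = 32.74; W sinα = 29.2
Slice 3: Δl = 1.6/cos20.7° = 1.710 m; N'_3 = 116·cos20.7° − 27·1.710 = 62.3; c'Δl = 21.04; W sinα = 41.0
Slice 4: Δl = 1.5/cos27.1° = 1.685 m; N'_4 = 125·cos27.1° − 40·1.685 = 43.9; c'Δl = 20.73; W sinα = 56.9
Slice 5: Δl = 2.2/cos35.3° = 2.696 m; N'_5 = 169·cos35.3° − 16·2.696 = 94.8; c'Δl = 33.16; W sinα = 97.7
Slice 6: Δl = 3.1/cos48.7° = 4.697 m; N'_6 = 112·cos48.7° − 2·4.697 = 64.5; c'Δl = 57.77; W sinα = 84.1
Σc'Δl = 198.7 kN/m; ΣN' = 395.4 kN/m; ΣW sinα = 311.1 kN/m
Resisting = 198.7 + 395.4·tan35.0° = 198.7 + 276.8 = 475.5 kN/m
FS = 475.5 / 311.1 = 1.529

FS = 1.53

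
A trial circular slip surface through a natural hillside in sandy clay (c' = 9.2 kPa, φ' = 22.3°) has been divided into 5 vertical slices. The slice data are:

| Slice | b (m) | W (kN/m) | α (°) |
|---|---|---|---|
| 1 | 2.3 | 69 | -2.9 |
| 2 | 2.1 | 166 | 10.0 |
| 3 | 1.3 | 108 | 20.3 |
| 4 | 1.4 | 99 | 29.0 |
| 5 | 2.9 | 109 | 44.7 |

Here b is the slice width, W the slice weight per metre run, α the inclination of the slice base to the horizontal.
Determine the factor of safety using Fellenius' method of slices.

Ordinary method of slices: FS = Σ[c'·Δl_i + (W_i cosα_i)·tanφ'] / Σ W_i sinα_i, with Δl_i = b_i / cosα_i.
Slice 1: Δl = 2.3/cos(-2.9°) = 2.303 m; N'_1 = 69·cos(-2.9°) = 68.9; c'Δl = 21.19; W sinα = -3.5
Slice 2: Δl = 2.1/cos10.0° = 2.132 m; N'_2 = 166·cos10.0° = 163.5; c'Δl = 19.62; W sinα = 28.8
Slice 3: Δl = 1.3/cos20.3° = 1.386 m; N'_3 = 108·cos20.3° = 101.3; c'Δl = 12.75; W sinα = 37.5
Slice 4: Δl = 1.4/cos29.0° = 1.601 m; N'_4 = 99·cos29.0° = 86.6; c'Δl = 14.73; W sinα = 48.0
Slice 5: Δl = 2.9/cos44.7° = 4.080 m; N'_5 = 109·cos44.7° = 77.5; c'Δl = 37.54; W sinα = 76.7
Σc'Δl = 105.8 kN/m; ΣN' = 497.7 kN/m; ΣW sinα = 187.5 kN/m
Resisting = 105.8 + 497.7·tan22.3° = 105.8 + 204.1 = 310.0 kN/m
FS = 310.0 / 187.5 = 1.653

FS = 1.65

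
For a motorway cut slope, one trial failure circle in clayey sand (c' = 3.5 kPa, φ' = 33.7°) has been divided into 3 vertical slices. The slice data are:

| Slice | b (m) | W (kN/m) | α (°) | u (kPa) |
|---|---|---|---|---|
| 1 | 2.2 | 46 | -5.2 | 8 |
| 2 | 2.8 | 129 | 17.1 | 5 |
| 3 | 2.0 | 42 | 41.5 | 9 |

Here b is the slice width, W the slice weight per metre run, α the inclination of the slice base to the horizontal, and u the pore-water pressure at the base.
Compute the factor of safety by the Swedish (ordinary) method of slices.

Ordinary method of slices: FS = Σ[c'·Δl_i + (W_i cosα_i − u_i·Δl_i)·tanφ'] / Σ W_i sinα_i, with Δl_i = b_i / cosα_i.
Slice 1: Δl = 2.2/cos(-5.2°) = 2.209 m; N'_1 = 46·cos(-5.2°) − 8·2.209 = 28.1; c'Δl = 7.73; W sinα = -4.2
Slice 2: Δl = 2.8/cos17.1° = 2.930 m; N'_2 = 129·cos17.1° − 5·2.930 = 108.6; c'Δl = 10.25; W sinα = 37.9
Slice 3: Δl = 2.0/cos41.5° = 2.670 m; N'_3 = 42·cos41.5° − 9·2.670 = 7.4; c'Δl = 9.35; W sinα = 27.8
Σc'Δl = 27.3 kN/m; ΣN' = 144.2 kN/m; ΣW sinα = 61.6 kN/m
Resisting = 27.3 + 144.2·tan33.7° = 27.3 + 96.2 = 123.5 kN/m
FS = 123.5 / 61.6 = 2.005

FS = 2.01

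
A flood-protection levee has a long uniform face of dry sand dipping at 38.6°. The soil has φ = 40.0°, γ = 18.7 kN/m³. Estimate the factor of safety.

For a dry cohesionless infinite slope the factor of safety is FS = tanφ / tanβ.
FS = tan40.0° / tan38.6° = 0.8391 / 0.7983 = 1.051

FS = 1.05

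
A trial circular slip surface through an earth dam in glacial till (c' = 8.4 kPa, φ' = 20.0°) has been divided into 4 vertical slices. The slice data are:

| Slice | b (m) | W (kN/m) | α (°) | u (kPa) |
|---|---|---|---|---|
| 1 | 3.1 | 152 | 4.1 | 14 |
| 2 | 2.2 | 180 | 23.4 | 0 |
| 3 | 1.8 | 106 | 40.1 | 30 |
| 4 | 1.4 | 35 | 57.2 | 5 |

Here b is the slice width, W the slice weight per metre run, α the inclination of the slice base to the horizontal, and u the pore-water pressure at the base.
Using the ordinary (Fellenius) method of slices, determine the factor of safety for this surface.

Ordinary method of slices: FS = Σ[c'·Δl_i + (W_i cosα_i − u_i·Δl_i)·tanφ'] / Σ W_i sinα_i, with Δl_i = b_i / cosα_i.
Slice 1: Δl = 3.1/cos4.1° = 3.108 m; N'_1 = 152·cos4.1° − 14·3.108 = 108.1; c'Δl = 26.11; W sinα = 10.9
Slice 2: Δl = 2.2/cos23.4° = 2.397 m; N'_2 = 180·cos23.4° − 0·2.397 = 165.2; c'Δl = 20.14; W sinα = 71.5
Slice 3: Δl = 1.8/cos40.1° = 2.353 m; N'_3 = 106·cos40.1° − 30·2.353 = 10.5; c'Δl = 19.77; W sinα = 68.3
Slice 4: Δl = 1.4/cos57.2° = 2.584 m; N'_4 = 35·cos57.2° − 5·2.584 = 6.0; c'Δl = 21.71; W sinα = 29.4
Σc'Δl = 87.7 kN/m; ΣN' = 289.8 kN/m; ΣW sinα = 180.1 kN/m
Resisting = 87.7 + 289.8·tan20.0° = 87.7 + 105.5 = 193.2 kN/m
FS = 193.2 / 180.1 = 1.073

FS = 1.07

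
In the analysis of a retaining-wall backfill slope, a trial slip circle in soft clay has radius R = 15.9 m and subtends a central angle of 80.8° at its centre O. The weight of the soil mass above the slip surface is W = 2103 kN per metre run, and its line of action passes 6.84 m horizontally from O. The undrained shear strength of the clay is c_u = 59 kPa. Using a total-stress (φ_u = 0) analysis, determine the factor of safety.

FS = 1.46

Taking moments about the centre O, the resisting moment is provided by the undrained shear strength acting along the arc:
Arc length L_a = R·θ = 15.9·(80.8°·π/180) = 15.9·1.4102 = 22.42 m
M_R = c_u·L_a·R = 59·22.42·15.9 = 21034.6 kN·m/m
M_D = W·d = 2103·6.84 = 14384.5 kN·m/m
FS = M_R / M_D = 21034.6 / 14384.5 = 1.462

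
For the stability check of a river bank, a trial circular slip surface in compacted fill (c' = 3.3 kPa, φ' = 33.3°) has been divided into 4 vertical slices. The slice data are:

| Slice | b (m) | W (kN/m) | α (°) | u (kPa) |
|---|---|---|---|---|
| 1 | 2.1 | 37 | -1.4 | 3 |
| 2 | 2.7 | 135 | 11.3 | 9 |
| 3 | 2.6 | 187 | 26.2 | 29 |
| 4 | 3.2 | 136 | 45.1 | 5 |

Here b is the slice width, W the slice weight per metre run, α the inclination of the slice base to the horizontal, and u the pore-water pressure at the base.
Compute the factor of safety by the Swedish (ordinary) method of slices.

FS = 1.15

Ordinary method of slices: FS = Σ[c'·Δl_i + (W_i cosα_i − u_i·Δl_i)·tanφ'] / Σ W_i sinα_i, with Δl_i = b_i / cosα_i.
Slice 1: Δl = 2.1/cos(-1.4°) = 2.101 m; N'_1 = 37·cos(-1.4°) − 3·2.101 = 30.7; c'Δl = 6.93; W sinα = -0.9
Slice 2: Δl = 2.7/cos11.3° = 2.753 m; N'_2 = 135·cos11.3° − 9·2.753 = 107.6; c'Δl = 9.09; W sinα = 26.5
Slice 3: Δl = 2.6/cos26.2° = 2.898 m; N'_3 = 187·cos26.2° − 29·2.898 = 83.8; c'Δl = 9.56; W sinα = 82.6
Slice 4: Δl = 3.2/cos45.1° = 4.533 m; N'_4 = 136·cos45.1° − 5·4.533 = 73.3; c'Δl = 14.96; W sinα = 96.3
Σc'Δl = 40.5 kN/m; ΣN' = 295.4 kN/m; ΣW sinα = 204.4 kN/m
Resisting = 40.5 + 295.4·tan33.3° = 40.5 + 194.0 = 234.6 kN/m
FS = 234.6 / 204.4 = 1.147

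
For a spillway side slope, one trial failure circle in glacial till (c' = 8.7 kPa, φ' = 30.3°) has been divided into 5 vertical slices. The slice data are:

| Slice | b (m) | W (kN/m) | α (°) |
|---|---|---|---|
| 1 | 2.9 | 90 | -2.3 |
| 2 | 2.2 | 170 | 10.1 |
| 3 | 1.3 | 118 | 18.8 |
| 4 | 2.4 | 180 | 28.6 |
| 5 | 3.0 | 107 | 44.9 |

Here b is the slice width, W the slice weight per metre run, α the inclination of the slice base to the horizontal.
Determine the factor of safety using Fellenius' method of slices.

Ordinary method of slices: FS = Σ[c'·Δl_i + (W_i cosα_i)·tanφ'] / Σ W_i sinα_i, with Δl_i = b_i / cosα_i.
Slice 1: Δl = 2.9/cos(-2.3°) = 2.902 m; N'_1 = 90·cos(-2.3°) = 89.9; c'Δl = 25.25; W sinα = -3.6
Slice 2: Δl = 2.2/cos10.1° = 2.235 m; N'_2 = 170·cos10.1° = 167.4; c'Δl = 19.44; W sinα = 29.8
Slice 3: Δl = 1.3/cos18.8° = 1.373 m; N'_3 = 118·cos18.8° = 111.7; c'Δl = 11.95; W sinα = 38.0
Slice 4: Δl = 2.4/cos28.6° = 2.734 m; N'_4 = 180·cos28.6° = 158.0; c'Δl = 23.78; W sinα = 86.2
Slice 5: Δl = 3.0/cos44.9° = 4.235 m; N'_5 = 107·cos44.9° = 75.8; c'Δl = 36.85; W sinα = 75.5
Σc'Δl = 117.3 kN/m; ΣN' = 602.8 kN/m; ΣW sinα = 225.9 kN/m
Resisting = 117.3 + 602.8·tan30.3° = 117.3 + 352.3 = 469.5 kN/m
FS = 469.5 / 225.9 = 2.078

FS = 2.08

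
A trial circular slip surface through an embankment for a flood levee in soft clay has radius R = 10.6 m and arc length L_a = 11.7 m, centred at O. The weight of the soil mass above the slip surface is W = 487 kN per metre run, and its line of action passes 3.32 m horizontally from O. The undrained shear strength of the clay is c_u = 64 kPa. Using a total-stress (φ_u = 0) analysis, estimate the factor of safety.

FS = 4.91

Taking moments about the centre O, the resisting moment is provided by the undrained shear strength acting along the arc:
M_R = c_u·L_a·R = 64·11.70·10.6 = 7937.3 kN·m/m
M_D = W·d = 487·3.32 = 1616.8 kN·m/m
FS = M_R / M_D = 7937.3 / 1616.8 = 4.909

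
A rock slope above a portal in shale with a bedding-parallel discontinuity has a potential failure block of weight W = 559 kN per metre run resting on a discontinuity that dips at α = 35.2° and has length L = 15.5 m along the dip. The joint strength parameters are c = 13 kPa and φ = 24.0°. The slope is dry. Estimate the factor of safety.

FS = 1.26

Resolving the block weight along and normal to the plane and applying the Mohr–Coulomb strength on the joint:
N' = W cosα = 559·cos35.2° = 456.8 kN/m
Driving force T = W sinα = 559·sin35.2° = 322.2 kN/m
Resisting force R = c·L + N'·tanφ = 13·15.5 + 456.8·tan24.0° = 201.5 + 203.4 = 404.9 kN/m
FS = R / T = 404.9 / 322.2 = 1.256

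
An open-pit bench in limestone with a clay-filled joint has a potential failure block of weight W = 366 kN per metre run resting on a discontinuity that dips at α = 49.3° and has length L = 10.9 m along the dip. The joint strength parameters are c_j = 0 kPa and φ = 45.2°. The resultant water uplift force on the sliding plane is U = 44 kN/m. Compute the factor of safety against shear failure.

FS = 0.71

Resolving the block weight along and normal to the plane and applying the Mohr–Coulomb strength on the joint:
N' = W cosα − U = 366·cos49.3° − 44 = 194.7 kN/m
Driving force T = W sinα = 366·sin49.3° = 277.5 kN/m
Resisting force R = c_j·L + N'·tanφ = 0·10.9 + 194.7·tan45.2° = 0.0 + 196.0 = 196.0 kN/m
FS = R / T = 196.0 / 277.5 = 0.706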